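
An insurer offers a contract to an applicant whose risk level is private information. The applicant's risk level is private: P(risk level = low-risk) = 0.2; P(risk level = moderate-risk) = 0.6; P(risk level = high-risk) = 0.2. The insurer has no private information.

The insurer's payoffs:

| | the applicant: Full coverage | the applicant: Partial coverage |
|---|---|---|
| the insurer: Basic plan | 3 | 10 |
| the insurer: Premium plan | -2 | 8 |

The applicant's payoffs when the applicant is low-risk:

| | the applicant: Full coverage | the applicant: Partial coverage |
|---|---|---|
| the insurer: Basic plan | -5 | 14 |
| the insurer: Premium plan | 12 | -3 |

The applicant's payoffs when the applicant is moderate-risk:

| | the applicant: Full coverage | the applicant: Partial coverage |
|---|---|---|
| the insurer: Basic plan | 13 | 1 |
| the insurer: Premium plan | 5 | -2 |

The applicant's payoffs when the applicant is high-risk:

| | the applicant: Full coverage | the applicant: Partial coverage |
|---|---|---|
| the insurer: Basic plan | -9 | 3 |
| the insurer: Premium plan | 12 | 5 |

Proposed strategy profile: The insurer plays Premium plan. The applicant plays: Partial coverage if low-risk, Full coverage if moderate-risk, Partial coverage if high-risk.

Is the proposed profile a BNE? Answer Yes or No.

No

A profile is a BNE iff every type of every player is best-responding given beliefs about the other side.
The insurer plays Premium plan: E[Premium plan] = 0.2·(8) + 0.6·(-2) + 0.2·(8) = 2; E[Basic plan] = 5.8. Not best-responding. ✗
The applicant (risk level low-risk), facing Premium plan: Full coverage gives 12, Partial coverage gives -3. Proposed Partial coverage is not best — profitable deviation exists. ✗
The applicant (risk level moderate-risk), facing Premium plan: Full coverage gives 5, Partial coverage gives -2. Proposed Full coverage is best. ✓
The applicant (risk level high-risk), facing Premium plan: Full coverage gives 12, Partial coverage gives 5. Proposed Partial coverage is not best — profitable deviation exists. ✗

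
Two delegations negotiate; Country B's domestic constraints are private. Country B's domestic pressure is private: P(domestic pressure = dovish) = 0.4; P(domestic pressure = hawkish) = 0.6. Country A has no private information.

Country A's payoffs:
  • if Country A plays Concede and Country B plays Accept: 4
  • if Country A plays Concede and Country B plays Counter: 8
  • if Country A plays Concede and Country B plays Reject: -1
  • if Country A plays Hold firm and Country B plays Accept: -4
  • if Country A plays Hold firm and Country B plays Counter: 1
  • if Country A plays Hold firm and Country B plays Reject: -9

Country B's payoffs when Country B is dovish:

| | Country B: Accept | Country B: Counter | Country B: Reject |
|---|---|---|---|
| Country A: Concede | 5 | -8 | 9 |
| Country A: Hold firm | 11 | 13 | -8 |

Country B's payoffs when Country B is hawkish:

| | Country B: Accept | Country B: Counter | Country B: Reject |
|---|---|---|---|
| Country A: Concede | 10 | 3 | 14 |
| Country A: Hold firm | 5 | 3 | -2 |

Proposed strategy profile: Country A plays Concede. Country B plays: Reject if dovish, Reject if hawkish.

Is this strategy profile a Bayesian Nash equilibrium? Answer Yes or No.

Country A plays Concede: E[Concede] = 0.4·(-1) + 0.6·(-1) = -1; E[Hold firm] = -9. Best-responding. ✓
Country B (domestic pressure dovish), facing Concede: Accept gives 5, Counter gives -8, Reject gives 9. Proposed Reject is best. ✓
Country B (domestic pressure hawkish), facing Concede: Accept gives 10, Counter gives 3, Reject gives 14. Proposed Reject is best. ✓

Yes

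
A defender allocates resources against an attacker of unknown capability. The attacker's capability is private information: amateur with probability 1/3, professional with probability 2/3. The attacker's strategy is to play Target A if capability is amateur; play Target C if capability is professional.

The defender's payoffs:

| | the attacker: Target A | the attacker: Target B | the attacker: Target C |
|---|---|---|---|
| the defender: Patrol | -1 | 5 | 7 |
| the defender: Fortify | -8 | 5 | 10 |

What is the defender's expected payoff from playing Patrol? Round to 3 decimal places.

4.333

Take the expectation over the attacker's capability, weighting each type's action by its prior probability.
E[Patrol] = 1/3·(-1) + 2/3·7 = (-1/3) + 14/3 = 13/3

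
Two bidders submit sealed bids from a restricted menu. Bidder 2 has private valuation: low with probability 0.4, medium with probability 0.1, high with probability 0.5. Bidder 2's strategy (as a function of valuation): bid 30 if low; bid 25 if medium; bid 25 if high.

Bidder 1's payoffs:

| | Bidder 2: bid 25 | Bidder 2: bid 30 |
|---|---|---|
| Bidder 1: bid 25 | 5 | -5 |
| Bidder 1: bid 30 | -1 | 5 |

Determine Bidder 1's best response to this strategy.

E[bid 25] = 0.4·(-5) + 0.1·(5) + 0.5·(5) = 1
E[bid 30] = 0.4·(5) + 0.1·(-1) + 0.5·(-1) = 1.4
Best response: bid 30 (1.4 is the largest).

bid 30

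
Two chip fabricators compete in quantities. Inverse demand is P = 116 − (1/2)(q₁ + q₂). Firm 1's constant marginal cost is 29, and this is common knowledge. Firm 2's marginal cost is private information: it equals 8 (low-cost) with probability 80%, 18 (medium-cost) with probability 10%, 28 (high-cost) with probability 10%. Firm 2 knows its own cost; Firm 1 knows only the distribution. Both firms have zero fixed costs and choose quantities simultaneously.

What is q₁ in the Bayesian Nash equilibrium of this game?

46

Firm 2 with cost c maximizes (116 − (1/2)(q₁+q₂) − c)·q₂, giving q₂(c) = (116 − c − (1/2)q₁).
E[c₂] = 0.8·8 + 0.1·18 + 0.1·28 = 11
Firm 1's FOC against E[q₂] yields q₁ = (116 − 2·29 + E[c₂])/(3/2) = (116 − 58 + 11)/(3/2) = 46.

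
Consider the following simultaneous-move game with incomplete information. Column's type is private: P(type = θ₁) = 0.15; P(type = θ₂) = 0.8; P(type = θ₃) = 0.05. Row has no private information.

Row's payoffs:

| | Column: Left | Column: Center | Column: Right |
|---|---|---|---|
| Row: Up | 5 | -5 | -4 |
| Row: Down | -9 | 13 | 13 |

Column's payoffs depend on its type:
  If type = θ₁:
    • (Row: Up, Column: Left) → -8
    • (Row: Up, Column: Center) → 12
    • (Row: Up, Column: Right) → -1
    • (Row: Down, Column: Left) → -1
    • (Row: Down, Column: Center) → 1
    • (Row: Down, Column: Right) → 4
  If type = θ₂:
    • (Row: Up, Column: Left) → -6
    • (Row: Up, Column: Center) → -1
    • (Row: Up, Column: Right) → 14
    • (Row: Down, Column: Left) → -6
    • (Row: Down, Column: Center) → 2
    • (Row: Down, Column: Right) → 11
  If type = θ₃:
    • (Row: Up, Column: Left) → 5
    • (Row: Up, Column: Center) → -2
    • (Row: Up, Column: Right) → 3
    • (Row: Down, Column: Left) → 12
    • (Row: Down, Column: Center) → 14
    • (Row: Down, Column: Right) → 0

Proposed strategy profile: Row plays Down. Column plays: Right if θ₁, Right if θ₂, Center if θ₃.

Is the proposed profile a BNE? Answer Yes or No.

Row plays Down: E[Down] = 0.15·(13) + 0.8·(13) + 0.05·(13) = 13; E[Up] = -4.05. Best-responding. ✓
Column (type θ₁), facing Down: Left gives -1, Center gives 1, Right gives 4. Proposed Right is best. ✓
Column (type θ₂), facing Down: Left gives -6, Center gives 2, Right gives 11. Proposed Right is best. ✓
Column (type θ₃), facing Down: Left gives 12, Center gives 14, Right gives 0. Proposed Center is best. ✓

Yes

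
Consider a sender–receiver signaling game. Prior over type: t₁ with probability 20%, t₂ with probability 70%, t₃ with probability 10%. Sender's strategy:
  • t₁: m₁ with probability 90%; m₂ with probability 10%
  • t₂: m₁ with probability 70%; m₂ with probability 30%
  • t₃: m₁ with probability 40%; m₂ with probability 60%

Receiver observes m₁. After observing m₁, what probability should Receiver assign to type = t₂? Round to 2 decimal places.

0.69

P(m₁) = 0.2·0.9 + 0.7·0.7 + 0.1·0.4 = 0.71
P(t₂ | m₁) = (0.7·0.7) / 0.71 = 0.49 / 0.71 = 0.690141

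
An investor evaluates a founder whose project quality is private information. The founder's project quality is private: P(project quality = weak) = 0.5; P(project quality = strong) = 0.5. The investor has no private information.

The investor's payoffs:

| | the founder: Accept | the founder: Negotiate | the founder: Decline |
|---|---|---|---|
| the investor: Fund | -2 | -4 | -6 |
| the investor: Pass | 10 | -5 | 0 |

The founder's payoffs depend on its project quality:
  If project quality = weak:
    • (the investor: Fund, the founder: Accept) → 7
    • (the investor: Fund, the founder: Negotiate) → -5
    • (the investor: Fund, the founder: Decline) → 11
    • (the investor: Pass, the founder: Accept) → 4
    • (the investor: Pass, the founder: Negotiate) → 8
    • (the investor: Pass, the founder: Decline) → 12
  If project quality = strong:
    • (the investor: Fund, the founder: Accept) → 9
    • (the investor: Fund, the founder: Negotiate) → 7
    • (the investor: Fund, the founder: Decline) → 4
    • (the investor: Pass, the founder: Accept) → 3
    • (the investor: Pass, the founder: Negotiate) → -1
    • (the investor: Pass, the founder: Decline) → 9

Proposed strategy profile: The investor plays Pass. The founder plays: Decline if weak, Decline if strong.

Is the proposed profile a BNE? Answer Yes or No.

Yes

The investor plays Pass: E[Pass] = 0.5·(0) + 0.5·(0) = 0; E[Fund] = -6. Best-responding. ✓
The founder (project quality weak), facing Pass: Accept gives 4, Negotiate gives 8, Decline gives 12. Proposed Decline is best. ✓
The founder (project quality strong), facing Pass: Accept gives 3, Negotiate gives -1, Decline gives 9. Proposed Decline is best. ✓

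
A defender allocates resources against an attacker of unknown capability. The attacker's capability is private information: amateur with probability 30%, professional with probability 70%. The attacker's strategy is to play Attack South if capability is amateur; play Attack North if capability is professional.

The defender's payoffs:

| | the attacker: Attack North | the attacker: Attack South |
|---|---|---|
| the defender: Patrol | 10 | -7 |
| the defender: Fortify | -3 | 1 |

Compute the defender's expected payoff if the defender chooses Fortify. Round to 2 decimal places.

-1.80

Take the expectation over the attacker's capability, weighting each type's action by its prior probability.
E[Fortify] = 0.3·1 + 0.7·(-3) = 0.3 + (-2.1) = -1.8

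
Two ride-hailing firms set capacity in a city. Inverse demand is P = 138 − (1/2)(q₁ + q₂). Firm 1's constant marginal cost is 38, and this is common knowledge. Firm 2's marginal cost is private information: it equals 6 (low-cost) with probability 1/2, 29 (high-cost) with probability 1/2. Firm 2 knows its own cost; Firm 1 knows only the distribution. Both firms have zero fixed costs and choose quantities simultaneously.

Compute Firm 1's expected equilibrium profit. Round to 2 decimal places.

1404.50

Type-c best response for Firm 2: q₂(c) = (138 − c) − q₁/2.
Firm 1 maximizes expected profit; its first-order condition is 138 − q₁ − (1/2)E[q₂] − 38 = 0.
Substituting E[q₂] and solving: E[c₂] = 17.5, so q₁ = (138 − 2·38 + 17.5)/(3/2) = 53.
E[P] = 138 − (1/2)·(q₁ + E[q₂]) = 64.5; Firm 1's expected profit = (E[P] − 38)·q₁ = (64.5 − 38)·53 = 1404.5.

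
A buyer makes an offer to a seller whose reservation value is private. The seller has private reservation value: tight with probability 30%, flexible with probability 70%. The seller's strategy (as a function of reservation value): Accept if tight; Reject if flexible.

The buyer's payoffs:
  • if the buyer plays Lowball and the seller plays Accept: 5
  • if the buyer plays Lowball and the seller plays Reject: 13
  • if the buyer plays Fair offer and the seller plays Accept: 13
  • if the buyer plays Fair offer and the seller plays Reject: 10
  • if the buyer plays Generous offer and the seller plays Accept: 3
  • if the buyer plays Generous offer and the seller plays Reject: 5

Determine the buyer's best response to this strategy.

Fair offer

E[Lowball] = 0.3·(5) + 0.7·(13) = 10.6
E[Fair offer] = 0.3·(13) + 0.7·(10) = 10.9
E[Generous offer] = 0.3·(3) + 0.7·(5) = 4.4
Best response: Fair offer (10.9 is the largest).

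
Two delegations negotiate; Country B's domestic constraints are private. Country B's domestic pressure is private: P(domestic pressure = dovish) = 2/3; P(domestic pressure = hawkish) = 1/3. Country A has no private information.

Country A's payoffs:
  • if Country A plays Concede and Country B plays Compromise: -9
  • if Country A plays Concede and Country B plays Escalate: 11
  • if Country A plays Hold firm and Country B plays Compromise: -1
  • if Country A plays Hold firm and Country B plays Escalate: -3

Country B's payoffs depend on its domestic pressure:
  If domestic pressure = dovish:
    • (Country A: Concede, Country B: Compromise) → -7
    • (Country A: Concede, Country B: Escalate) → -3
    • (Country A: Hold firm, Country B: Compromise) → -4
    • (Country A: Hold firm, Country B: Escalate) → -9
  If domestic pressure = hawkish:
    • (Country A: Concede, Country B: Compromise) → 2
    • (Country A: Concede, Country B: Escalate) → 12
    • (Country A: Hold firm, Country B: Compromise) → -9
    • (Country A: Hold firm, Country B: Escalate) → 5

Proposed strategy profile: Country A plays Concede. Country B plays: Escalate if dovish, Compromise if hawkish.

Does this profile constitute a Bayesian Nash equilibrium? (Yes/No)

Country A plays Concede: E[Concede] = 2/3·(11) + 1/3·(-9) = 13/3; E[Hold firm] = -7/3. Best-responding. ✓
Country B (domestic pressure dovish), facing Concede: Compromise gives -7, Escalate gives -3. Proposed Escalate is best. ✓
Country B (domestic pressure hawkish), facing Concede: Compromise gives 2, Escalate gives 12. Proposed Compromise is not best — profitable deviation exists. ✗

No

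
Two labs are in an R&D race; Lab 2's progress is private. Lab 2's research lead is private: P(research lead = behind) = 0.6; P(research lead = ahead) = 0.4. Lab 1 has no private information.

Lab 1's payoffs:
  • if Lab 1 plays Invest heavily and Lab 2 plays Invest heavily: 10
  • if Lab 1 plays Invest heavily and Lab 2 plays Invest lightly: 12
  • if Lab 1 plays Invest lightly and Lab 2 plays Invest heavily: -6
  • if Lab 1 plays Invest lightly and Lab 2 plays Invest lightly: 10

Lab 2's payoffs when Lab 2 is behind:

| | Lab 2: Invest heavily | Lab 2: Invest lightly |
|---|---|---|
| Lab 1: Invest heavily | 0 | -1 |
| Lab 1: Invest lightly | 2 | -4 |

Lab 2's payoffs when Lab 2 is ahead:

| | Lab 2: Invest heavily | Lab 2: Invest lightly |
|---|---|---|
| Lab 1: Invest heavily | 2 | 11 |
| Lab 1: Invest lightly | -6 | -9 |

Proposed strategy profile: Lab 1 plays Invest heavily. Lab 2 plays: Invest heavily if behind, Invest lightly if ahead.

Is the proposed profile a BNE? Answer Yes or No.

Lab 1 plays Invest heavily: E[Invest heavily] = 0.6·(10) + 0.4·(12) = 10.8; E[Invest lightly] = 0.4. Best-responding. ✓
Lab 2 (research lead behind), facing Invest heavily: Invest heavily gives 0, Invest lightly gives -1. Proposed Invest heavily is best. ✓
Lab 2 (research lead ahead), facing Invest heavily: Invest heavily gives 2, Invest lightly gives 11. Proposed Invest lightly is best. ✓

Yes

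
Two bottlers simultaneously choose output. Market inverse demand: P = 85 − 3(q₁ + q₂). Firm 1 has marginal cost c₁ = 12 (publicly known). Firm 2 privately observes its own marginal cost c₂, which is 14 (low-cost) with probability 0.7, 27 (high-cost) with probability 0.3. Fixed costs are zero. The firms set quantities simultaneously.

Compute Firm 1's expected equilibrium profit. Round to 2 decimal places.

Firm 2 with cost c maximizes (85 − 3(q₁+q₂) − c)·q₂, giving q₂(c) = (85 − c − 3q₁)/6.
E[c₂] = 0.7·14 + 0.3·27 = 17.9
Firm 1's FOC against E[q₂] yields q₁ = (85 − 2·12 + E[c₂])/9 = (85 − 24 + 17.9)/9 = 8.76667.
E[P] = 85 − 3·(q₁ + E[q₂]) = 38.3; Firm 1's expected profit = (E[P] − 12)·q₁ = (38.3 − 12)·8.76667 = 230.563.

230.56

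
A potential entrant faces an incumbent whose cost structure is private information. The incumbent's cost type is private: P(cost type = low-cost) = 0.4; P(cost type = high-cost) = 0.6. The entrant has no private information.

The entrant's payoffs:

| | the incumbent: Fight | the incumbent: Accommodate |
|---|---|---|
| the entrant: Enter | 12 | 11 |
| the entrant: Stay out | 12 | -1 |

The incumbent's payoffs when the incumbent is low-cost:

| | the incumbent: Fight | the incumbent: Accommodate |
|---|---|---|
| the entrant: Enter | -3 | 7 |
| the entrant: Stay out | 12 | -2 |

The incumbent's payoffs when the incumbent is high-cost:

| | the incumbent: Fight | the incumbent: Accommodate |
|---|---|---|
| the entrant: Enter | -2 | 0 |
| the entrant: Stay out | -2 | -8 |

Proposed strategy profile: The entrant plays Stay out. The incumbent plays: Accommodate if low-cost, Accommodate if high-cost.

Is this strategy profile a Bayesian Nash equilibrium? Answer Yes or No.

The entrant plays Stay out: E[Stay out] = 0.4·(-1) + 0.6·(-1) = -1; E[Enter] = 11. Not best-responding. ✗
The incumbent (cost type low-cost), facing Stay out: Fight gives 12, Accommodate gives -2. Proposed Accommodate is not best — profitable deviation exists. ✗
The incumbent (cost type high-cost), facing Stay out: Fight gives -2, Accommodate gives -8. Proposed Accommodate is not best — profitable deviation exists. ✗

No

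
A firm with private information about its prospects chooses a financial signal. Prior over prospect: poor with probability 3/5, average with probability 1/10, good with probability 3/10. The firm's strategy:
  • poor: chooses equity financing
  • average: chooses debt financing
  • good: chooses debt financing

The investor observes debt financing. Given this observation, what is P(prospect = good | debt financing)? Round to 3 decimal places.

P(debt financing) = (3/5)·0 + (1/10)·1 + (3/10)·1 = 2/5
P(good | debt financing) = ((3/10)·1) / (2/5) = (3/10) / (2/5) = 3/4

0.750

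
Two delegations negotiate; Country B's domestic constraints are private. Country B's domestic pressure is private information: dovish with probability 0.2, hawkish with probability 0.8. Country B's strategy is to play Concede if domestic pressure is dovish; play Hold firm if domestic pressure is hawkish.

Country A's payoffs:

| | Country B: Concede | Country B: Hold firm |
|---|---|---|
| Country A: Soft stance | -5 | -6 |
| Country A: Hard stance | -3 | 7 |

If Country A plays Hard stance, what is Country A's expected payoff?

5

E[Hard stance] = 0.2·(-3) + 0.8·7 = (-0.6) + 5.6 = 5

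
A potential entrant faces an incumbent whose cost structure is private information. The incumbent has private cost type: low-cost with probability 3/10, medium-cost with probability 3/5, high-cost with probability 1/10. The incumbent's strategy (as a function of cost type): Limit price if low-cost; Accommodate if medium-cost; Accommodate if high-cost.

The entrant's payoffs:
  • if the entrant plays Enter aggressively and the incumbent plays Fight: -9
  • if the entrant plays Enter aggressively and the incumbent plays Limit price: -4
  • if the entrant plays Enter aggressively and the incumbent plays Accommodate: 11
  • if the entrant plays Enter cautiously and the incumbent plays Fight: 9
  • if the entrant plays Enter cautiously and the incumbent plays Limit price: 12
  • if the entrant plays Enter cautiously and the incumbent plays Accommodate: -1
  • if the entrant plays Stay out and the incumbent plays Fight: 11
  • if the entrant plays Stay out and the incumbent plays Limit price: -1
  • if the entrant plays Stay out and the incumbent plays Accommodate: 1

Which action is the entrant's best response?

E[Enter aggressively] = 3/10·(-4) + 3/5·(11) + 1/10·(11) = 13/2
E[Enter cautiously] = 3/10·(12) + 3/5·(-1) + 1/10·(-1) = 29/10
E[Stay out] = 3/10·(-1) + 3/5·(1) + 1/10·(1) = 2/5
Best response: Enter aggressively (13/2 is the largest).

Enter aggressively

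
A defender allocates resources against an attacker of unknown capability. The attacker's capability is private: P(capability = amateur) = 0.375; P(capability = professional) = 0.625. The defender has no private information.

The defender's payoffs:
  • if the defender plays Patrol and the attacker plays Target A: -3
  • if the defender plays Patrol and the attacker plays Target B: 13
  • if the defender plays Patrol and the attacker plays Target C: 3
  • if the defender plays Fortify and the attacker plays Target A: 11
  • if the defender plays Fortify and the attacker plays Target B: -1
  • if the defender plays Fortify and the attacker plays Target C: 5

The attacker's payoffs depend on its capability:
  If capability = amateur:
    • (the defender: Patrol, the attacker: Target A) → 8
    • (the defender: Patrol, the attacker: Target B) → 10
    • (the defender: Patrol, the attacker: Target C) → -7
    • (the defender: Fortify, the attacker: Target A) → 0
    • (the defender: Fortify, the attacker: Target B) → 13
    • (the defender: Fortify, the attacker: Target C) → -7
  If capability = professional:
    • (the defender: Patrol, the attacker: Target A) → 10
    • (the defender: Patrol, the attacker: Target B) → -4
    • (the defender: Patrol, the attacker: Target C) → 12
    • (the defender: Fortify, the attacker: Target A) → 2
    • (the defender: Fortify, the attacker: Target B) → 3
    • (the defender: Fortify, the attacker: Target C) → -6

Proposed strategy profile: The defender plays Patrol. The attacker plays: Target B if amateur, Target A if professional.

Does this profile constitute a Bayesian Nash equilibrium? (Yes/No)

The defender plays Patrol: E[Patrol] = 0.375·(13) + 0.625·(-3) = 3; E[Fortify] = 6.5. Not best-responding. ✗
The attacker (capability amateur), facing Patrol: Target A gives 8, Target B gives 10, Target C gives -7. Proposed Target B is best. ✓
The attacker (capability professional), facing Patrol: Target A gives 10, Target B gives -4, Target C gives 12. Proposed Target A is not best — profitable deviation exists. ✗

No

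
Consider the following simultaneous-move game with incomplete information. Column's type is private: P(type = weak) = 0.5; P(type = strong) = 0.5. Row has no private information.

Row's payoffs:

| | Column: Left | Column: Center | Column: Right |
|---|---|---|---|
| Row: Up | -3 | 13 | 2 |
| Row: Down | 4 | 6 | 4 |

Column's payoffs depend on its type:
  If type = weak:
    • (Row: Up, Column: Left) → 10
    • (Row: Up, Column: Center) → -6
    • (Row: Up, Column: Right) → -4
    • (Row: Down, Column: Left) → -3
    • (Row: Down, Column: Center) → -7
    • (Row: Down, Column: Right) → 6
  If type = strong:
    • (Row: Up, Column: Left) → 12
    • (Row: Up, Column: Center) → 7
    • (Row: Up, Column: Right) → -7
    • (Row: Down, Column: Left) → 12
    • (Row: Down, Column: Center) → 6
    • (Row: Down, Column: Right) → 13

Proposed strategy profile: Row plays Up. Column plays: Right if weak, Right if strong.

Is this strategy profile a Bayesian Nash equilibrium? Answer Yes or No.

Row plays Up: E[Up] = 0.5·(2) + 0.5·(2) = 2; E[Down] = 4. Not best-responding. ✗
Column (type weak), facing Up: Left gives 10, Center gives -6, Right gives -4. Proposed Right is not best — profitable deviation exists. ✗
Column (type strong), facing Up: Left gives 12, Center gives 7, Right gives -7. Proposed Right is not best — profitable deviation exists. ✗

No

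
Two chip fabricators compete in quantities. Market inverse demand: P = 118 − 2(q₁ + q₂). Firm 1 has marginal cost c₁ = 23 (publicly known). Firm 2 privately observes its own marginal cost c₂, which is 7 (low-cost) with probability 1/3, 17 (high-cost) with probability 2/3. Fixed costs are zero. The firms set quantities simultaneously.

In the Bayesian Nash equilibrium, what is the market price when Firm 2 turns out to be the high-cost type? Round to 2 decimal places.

Firm 2 with cost c maximizes (118 − 2(q₁+q₂) − c)·q₂, giving q₂(c) = (118 − c − 2q₁)/4.
E[c₂] = 1/3·7 + 2/3·17 = 13.6667
Firm 1's FOC against E[q₂] yields q₁ = (118 − 2·23 + E[c₂])/6 = (118 − 46 + 13.6667)/6 = 14.2778.
q₂(high-cost) = 18.1111, so P = 118 − 2·(14.2778 + 18.1111) = 53.2222.

53.22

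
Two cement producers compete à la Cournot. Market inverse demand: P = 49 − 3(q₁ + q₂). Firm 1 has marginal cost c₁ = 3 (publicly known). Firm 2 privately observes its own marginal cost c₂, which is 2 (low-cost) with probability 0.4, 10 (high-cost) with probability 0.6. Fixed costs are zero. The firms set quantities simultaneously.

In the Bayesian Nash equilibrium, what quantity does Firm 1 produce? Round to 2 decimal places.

5.53

Type-c best response for Firm 2: q₂(c) = (49 − c)/6 − q₁/2.
Firm 1 maximizes expected profit; its first-order condition is 49 − 6q₁ − 3E[q₂] − 3 = 0.
Substituting E[q₂] and solving: E[c₂] = 6.8, so q₁ = (49 − 2·3 + 6.8)/9 = 5.53333.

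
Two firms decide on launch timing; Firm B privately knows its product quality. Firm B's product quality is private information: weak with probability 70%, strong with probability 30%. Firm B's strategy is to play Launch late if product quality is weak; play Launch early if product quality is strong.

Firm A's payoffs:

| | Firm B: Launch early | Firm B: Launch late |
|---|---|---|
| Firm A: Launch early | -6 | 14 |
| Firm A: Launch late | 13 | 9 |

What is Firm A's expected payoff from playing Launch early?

8

Take the expectation over Firm B's product quality, weighting each type's action by its prior probability.
E[Launch early] = 0.7·14 + 0.3·(-6) = 9.8 + (-1.8) = 8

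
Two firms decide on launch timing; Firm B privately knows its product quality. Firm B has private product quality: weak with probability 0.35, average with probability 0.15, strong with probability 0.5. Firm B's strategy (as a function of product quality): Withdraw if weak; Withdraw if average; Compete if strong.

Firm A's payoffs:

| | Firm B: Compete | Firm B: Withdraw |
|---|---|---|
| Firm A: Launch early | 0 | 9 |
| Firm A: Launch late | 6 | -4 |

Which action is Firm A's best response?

Launch early

E[Launch early] = 0.35·(9) + 0.15·(9) + 0.5·(0) = 4.5
E[Launch late] = 0.35·(-4) + 0.15·(-4) + 0.5·(6) = 1
Best response: Launch early (4.5 is the largest).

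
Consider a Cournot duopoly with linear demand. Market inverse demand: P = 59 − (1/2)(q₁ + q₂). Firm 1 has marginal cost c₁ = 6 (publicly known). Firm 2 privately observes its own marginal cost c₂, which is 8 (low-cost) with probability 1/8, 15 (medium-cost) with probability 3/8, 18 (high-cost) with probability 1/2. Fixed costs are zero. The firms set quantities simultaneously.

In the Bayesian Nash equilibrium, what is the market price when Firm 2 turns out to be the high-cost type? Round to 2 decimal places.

Type-c best response for Firm 2: q₂(c) = (59 − c) − q₁/2.
Firm 1 maximizes expected profit; its first-order condition is 59 − q₁ − (1/2)E[q₂] − 6 = 0.
Substituting E[q₂] and solving: E[c₂] = 15.625, so q₁ = (59 − 2·6 + 15.625)/(3/2) = 41.75.
q₂(high-cost) = 20.125, so P = 59 − (1/2)·(41.75 + 20.125) = 28.0625.

28.06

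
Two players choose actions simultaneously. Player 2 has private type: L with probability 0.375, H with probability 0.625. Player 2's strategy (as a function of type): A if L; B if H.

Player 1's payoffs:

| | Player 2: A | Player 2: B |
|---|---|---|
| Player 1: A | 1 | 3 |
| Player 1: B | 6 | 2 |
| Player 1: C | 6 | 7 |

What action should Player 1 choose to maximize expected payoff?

Compute Player 1's expected payoff for each action, taking the expectation over Player 2's type.
E[A] = 0.375·(1) + 0.625·(3) = 2.25
E[B] = 0.375·(6) + 0.625·(2) = 3.5
E[C] = 0.375·(6) + 0.625·(7) = 6.625
Best response: C (6.625 is the largest).

C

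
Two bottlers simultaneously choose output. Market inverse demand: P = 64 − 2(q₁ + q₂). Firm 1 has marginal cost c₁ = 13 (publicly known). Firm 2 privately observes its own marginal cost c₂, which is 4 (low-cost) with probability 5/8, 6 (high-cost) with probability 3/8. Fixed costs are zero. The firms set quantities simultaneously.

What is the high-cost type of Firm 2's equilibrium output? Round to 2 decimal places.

10.94

Each type of Firm 2 best-responds to q₁; Firm 1 best-responds to the expected q₂ over Firm 2's types.
Firm 2 with cost c maximizes (64 − 2(q₁+q₂) − c)·q₂, giving q₂(c) = (64 − c − 2q₁)/4.
E[c₂] = 5/8·4 + 3/8·6 = 4.75
Firm 1's FOC against E[q₂] yields q₁ = (64 − 2·13 + E[c₂])/6 = (64 − 26 + 4.75)/6 = 7.125.
q₂(high-cost) = (64 − 6 − 2·7.125)/4 = 10.9375.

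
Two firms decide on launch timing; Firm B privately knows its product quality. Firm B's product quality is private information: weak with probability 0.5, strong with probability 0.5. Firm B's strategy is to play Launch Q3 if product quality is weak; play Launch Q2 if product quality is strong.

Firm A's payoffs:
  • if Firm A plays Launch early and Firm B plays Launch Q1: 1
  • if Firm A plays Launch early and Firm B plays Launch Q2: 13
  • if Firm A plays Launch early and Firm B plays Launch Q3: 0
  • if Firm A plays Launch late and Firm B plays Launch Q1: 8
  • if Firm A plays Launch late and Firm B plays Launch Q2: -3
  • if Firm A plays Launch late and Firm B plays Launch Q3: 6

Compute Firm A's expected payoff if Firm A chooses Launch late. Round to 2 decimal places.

E[Launch late] = 0.5·6 + 0.5·(-3) = 3 + (-1.5) = 1.5

1.50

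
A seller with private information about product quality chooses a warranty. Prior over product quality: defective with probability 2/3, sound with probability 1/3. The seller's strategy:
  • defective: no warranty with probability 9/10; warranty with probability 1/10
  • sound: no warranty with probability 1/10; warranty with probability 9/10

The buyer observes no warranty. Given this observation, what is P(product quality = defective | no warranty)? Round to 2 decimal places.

P(no warranty) = (2/3)·(9/10) + (1/3)·(1/10) = 19/30
P(defective | no warranty) = ((2/3)·(9/10)) / (19/30) = (3/5) / (19/30) = 18/19

0.95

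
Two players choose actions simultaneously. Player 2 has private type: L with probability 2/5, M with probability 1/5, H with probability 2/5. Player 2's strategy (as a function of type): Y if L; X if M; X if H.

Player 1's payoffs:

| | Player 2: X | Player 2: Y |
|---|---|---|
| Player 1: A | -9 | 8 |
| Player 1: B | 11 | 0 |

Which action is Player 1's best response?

Compute Player 1's expected payoff for each action, taking the expectation over Player 2's type.
E[A] = 2/5·(8) + 1/5·(-9) + 2/5·(-9) = -11/5
E[B] = 2/5·(0) + 1/5·(11) + 2/5·(11) = 33/5
Best response: B (33/5 is the largest).

B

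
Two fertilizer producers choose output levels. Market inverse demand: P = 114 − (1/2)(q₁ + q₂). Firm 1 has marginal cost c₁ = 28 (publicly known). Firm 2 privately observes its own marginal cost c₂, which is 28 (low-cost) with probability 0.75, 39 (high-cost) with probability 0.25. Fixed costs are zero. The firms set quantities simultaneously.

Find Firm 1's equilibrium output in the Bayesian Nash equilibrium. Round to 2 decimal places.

59.17

Type-c best response for Firm 2: q₂(c) = (114 − c) − q₁/2.
Firm 1 maximizes expected profit; its first-order condition is 114 − q₁ − (1/2)E[q₂] − 28 = 0.
Substituting E[q₂] and solving: E[c₂] = 30.75, so q₁ = (114 − 2·28 + 30.75)/(3/2) = 59.1667.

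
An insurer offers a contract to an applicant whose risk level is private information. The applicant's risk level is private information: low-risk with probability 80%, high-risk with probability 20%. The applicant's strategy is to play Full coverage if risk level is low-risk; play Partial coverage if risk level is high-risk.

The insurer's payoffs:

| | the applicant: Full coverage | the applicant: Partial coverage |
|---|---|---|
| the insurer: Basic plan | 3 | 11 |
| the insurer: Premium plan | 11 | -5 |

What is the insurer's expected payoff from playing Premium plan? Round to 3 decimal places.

E[Premium plan] = 0.8·11 + 0.2·(-5) = 8.8 + (-1) = 7.8

7.800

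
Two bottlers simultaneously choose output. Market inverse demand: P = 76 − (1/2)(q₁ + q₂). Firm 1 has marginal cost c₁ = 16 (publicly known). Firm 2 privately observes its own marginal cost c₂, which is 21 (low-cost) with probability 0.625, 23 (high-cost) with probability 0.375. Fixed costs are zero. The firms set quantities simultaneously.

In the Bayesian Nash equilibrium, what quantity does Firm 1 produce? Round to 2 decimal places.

Firm 2 with cost c maximizes (76 − (1/2)(q₁+q₂) − c)·q₂, giving q₂(c) = (76 − c − (1/2)q₁).
E[c₂] = 0.625·21 + 0.375·23 = 21.75
Firm 1's FOC against E[q₂] yields q₁ = (76 − 2·16 + E[c₂])/(3/2) = (76 − 32 + 21.75)/(3/2) = 43.8333.

43.83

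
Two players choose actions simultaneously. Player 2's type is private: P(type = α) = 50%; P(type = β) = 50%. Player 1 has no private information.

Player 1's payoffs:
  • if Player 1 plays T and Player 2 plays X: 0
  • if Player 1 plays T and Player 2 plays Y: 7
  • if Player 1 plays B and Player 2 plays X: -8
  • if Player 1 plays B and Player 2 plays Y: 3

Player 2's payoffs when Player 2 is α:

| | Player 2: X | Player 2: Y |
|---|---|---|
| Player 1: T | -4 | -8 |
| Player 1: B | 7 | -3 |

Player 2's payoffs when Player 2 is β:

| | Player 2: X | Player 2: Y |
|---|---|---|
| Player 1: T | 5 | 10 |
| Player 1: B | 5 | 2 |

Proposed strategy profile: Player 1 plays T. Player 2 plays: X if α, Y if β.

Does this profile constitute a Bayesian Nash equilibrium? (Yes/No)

Player 1 plays T: E[T] = 0.5·(0) + 0.5·(7) = 3.5; E[B] = -2.5. Best-responding. ✓
Player 2 (type α), facing T: X gives -4, Y gives -8. Proposed X is best. ✓
Player 2 (type β), facing T: X gives 5, Y gives 10. Proposed Y is best. ✓

Yes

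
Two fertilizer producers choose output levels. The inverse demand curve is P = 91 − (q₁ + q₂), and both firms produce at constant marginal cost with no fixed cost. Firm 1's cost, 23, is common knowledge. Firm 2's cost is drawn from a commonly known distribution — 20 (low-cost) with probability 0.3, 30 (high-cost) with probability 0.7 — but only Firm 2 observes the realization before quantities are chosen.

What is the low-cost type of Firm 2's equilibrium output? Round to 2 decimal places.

23.50

Type-c best response for Firm 2: q₂(c) = (91 − c)/2 − q₁/2.
Firm 1 maximizes expected profit; its first-order condition is 91 − 2q₁ − E[q₂] − 23 = 0.
Substituting E[q₂] and solving: E[c₂] = 27, so q₁ = (91 − 2·23 + 27)/3 = 24.
q₂(low-cost) = (91 − 20 − 24)/2 = 23.5.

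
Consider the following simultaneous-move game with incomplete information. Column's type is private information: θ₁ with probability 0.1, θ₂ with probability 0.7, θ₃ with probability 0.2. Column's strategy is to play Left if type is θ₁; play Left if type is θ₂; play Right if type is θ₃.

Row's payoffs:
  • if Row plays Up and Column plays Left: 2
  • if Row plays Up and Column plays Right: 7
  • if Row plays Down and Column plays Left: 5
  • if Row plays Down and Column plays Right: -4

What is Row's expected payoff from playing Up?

3

E[Up] = 0.1·2 + 0.7·2 + 0.2·7 = 0.2 + 1.4 + 1.4 = 3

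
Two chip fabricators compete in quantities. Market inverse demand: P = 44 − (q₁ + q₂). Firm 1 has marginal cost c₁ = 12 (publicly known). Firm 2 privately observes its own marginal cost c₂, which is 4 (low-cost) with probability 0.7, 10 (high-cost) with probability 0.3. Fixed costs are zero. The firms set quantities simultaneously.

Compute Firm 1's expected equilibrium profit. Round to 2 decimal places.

73.96

Firm 2 with cost c maximizes (44 − (q₁+q₂) − c)·q₂, giving q₂(c) = (44 − c − q₁)/2.
E[c₂] = 0.7·4 + 0.3·10 = 5.8
Firm 1's FOC against E[q₂] yields q₁ = (44 − 2·12 + E[c₂])/3 = (44 − 24 + 5.8)/3 = 8.6.
E[P] = 44 − (q₁ + E[q₂]) = 20.6; Firm 1's expected profit = (E[P] − 12)·q₁ = (20.6 − 12)·8.6 = 73.96.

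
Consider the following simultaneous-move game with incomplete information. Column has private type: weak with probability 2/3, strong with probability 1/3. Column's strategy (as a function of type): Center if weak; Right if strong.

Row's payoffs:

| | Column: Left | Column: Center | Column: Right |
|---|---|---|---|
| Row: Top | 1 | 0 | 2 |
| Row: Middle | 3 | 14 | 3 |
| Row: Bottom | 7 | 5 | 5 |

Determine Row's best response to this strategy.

Compute Row's expected payoff for each action, taking the expectation over Column's type.
E[Top] = 2/3·(0) + 1/3·(2) = 2/3
E[Middle] = 2/3·(14) + 1/3·(3) = 31/3
E[Bottom] = 2/3·(5) + 1/3·(5) = 5
Best response: Middle (31/3 is the largest).

Middle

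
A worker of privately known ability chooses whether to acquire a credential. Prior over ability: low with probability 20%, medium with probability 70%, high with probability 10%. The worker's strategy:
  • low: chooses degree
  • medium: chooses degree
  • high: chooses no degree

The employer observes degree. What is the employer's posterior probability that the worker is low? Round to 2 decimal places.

0.22

P(degree) = 0.2·1 + 0.7·1 + 0.1·0 = 0.9
P(low | degree) = (0.2·1) / 0.9 = 0.2 / 0.9 = 0.222222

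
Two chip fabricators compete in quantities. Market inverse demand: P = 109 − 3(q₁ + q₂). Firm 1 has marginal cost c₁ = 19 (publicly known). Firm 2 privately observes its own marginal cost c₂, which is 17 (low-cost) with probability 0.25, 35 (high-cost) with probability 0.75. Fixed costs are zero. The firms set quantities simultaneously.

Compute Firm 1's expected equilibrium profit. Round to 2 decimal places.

Type-c best response for Firm 2: q₂(c) = (109 − c)/6 − q₁/2.
Firm 1 maximizes expected profit; its first-order condition is 109 − 6q₁ − 3E[q₂] − 19 = 0.
Substituting E[q₂] and solving: E[c₂] = 30.5, so q₁ = (109 − 2·19 + 30.5)/9 = 11.2778.
E[P] = 109 − 3·(q₁ + E[q₂]) = 52.8333; Firm 1's expected profit = (E[P] − 19)·q₁ = (52.8333 − 19)·11.2778 = 381.565.

381.56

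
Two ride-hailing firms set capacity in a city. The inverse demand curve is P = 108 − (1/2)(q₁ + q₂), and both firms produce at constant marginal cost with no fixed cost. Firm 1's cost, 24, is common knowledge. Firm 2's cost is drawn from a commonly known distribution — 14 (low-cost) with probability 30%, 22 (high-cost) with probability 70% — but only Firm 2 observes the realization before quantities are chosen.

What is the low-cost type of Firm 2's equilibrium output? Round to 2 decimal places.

Type-c best response for Firm 2: q₂(c) = (108 − c) − q₁/2.
Firm 1 maximizes expected profit; its first-order condition is 108 − q₁ − (1/2)E[q₂] − 24 = 0.
Substituting E[q₂] and solving: E[c₂] = 19.6, so q₁ = (108 − 2·24 + 19.6)/(3/2) = 53.0667.
q₂(low-cost) = (108 − 14 − (1/2)·53.0667) = 67.4667.

67.47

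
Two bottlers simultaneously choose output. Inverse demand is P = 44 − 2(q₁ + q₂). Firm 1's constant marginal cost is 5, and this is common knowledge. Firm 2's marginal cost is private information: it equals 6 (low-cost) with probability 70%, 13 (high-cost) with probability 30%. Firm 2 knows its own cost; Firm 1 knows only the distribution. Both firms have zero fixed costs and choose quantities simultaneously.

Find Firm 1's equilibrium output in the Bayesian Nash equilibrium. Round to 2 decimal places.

7.02

Each type of Firm 2 best-responds to q₁; Firm 1 best-responds to the expected q₂ over Firm 2's types.
Firm 2 with cost c maximizes (44 − 2(q₁+q₂) − c)·q₂, giving q₂(c) = (44 − c − 2q₁)/4.
E[c₂] = 0.7·6 + 0.3·13 = 8.1
Firm 1's FOC against E[q₂] yields q₁ = (44 − 2·5 + E[c₂])/6 = (44 − 10 + 8.1)/6 = 7.01667.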